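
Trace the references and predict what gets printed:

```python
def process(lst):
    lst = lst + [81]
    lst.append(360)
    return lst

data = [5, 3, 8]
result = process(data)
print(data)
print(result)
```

Key concept: rebinding parameter vs mutation.
Step by step:
`data = [5, 3, 8]` → data = [5, 3, 8]
`result = process(data)` → result = [5, 3, 8, 81, 360]
`print(data)` → prints [5, 3, 8]
`print(result)` → prints [5, 3, 8, 81, 360]

Answer:
[5, 3, 8]
[5, 3, 8, 81, 360]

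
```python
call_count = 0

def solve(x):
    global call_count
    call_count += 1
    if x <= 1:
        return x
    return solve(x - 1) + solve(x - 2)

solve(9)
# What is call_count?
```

Calls(x) = 1 + Calls(x-1) + Calls(x-2); Calls(0)=Calls(1)=1. For x=9 this gives 109.

Answer: 109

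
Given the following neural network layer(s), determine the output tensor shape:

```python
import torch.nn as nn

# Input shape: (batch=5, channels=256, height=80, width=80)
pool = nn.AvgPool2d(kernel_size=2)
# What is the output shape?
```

Input: (5, 256, 80, 80) -> Output: (5, 256, 40, 40)

Answer: (5, 256, 40, 40)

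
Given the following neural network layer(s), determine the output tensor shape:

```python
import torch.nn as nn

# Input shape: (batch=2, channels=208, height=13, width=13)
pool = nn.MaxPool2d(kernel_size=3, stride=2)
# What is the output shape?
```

Input: (2, 208, 13, 13) -> Output: (2, 208, 6, 6)

Answer: (2, 208, 6, 6)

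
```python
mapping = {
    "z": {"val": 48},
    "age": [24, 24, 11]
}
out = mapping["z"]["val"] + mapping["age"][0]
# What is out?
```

Trace:
`mapping = { ...` → mapping = {'z': {'val': 48}, 'age': [24, 24, 11]}
`out = mapping["z"]["val"] + mapping["age"][0]` → out = 72
So out = 72

Answer: 72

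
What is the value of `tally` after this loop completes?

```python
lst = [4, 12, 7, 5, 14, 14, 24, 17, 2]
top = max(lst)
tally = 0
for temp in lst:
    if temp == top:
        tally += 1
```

Count of max value 24 in [4, 12, 7, 5, 14, 14, 24, 17, 2]
`tally` takes the values: 0 → 1

Answer: 1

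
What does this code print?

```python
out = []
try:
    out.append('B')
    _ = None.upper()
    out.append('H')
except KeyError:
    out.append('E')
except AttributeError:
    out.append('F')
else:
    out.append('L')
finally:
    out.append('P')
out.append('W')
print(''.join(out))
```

Execution trace: 'B' (try body) → 'F' (except AttributeError) → 'P' (finally) → 'W' (after the try/except). Output: BFPW

Answer: BFPW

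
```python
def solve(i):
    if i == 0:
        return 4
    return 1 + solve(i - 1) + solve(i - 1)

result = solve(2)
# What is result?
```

solve(i) = 1 + 2·solve(i-1), solve(0)=4. Closed form: (4+1)·2^2 - 1 = 19.

Answer: 19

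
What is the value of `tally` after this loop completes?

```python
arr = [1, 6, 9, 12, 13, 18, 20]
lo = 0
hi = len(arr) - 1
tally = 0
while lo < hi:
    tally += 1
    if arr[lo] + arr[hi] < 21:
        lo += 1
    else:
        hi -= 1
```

Steps to find pair summing to 21
`tally` takes the values: 0 → 1 → 2 → 3 → 4 → 5 → 6

Answer: 6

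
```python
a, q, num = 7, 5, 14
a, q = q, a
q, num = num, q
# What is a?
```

Trace:
`a, q, num = 7, 5, 14` → a = 7; q = 5; num = 14
`a, q = q, a` → a = 5; q = 7
`q, num = num, q` → q = 14; num = 7
So a = 5

Answer: 5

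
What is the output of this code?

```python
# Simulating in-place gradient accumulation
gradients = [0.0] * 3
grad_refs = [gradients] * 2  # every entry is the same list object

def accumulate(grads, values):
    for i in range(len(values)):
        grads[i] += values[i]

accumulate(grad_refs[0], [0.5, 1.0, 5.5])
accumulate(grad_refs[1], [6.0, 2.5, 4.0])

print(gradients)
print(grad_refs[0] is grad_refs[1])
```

Key concept: gradient accumulation aliasing.
Step by step:
`gradients = [0.0] * 3` → gradients = [0.0, 0.0, 0.0]
`grad_refs = [gradients] * 2` → grad_refs = [[0.0, 0.0, 0.0], [0.0, 0.0, 0.0]]
`accumulate(grad_refs[0], [0.5, 1.0, 5.5])` → gradients = [0.5, 1.0, 5.5]; grad_refs = [[0.5, 1.0, 5.5], [0.5, 1.0, 5.5]]
`accumulate(grad_refs[1], [6.0, 2.5, 4.0])` → gradients = [6.5, 3.5, 9.5]; grad_refs = [[6.5, 3.5, 9.5], [6.5, 3.5, 9.5]]
`print(gradients)` → prints [6.5, 3.5, 9.5]
`print(grad_refs[0] is grad_refs[1])` → prints True

Answer:
[6.5, 3.5, 9.5]
True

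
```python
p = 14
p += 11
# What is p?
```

Trace:
`p = 14` → p = 14
`p += 11` → p = 25
So p = 25

Answer: 25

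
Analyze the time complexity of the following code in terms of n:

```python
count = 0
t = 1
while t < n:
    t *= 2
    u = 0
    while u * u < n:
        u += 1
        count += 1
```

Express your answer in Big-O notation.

Each loop level contributes: log n × √n. Multiplying the contributions gives O(√n log n).

Answer: O(√n log n)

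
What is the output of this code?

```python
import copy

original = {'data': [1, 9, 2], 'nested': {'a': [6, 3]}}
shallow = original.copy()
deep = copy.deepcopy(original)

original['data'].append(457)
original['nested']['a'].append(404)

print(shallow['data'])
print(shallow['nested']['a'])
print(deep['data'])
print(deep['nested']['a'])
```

Key concept: comparing shallow vs deep copy.
Step by step:
`original = {'data': [1, 9, 2], 'nested': {'a': [6, 3]}}` → original = {'data': [1, 9, 2], 'nested': {'a': [6, 3]}}
`shallow = original.copy()` → shallow = {'data': [1, 9, 2], 'nested': {'a': [6, 3]}}
`deep = copy.deepcopy(original)` → deep = {'data': [1, 9, 2], 'nested': {'a': [6, 3]}}
`original['data'].append(457)` → original = {'data': [1, 9, 2, 457], 'nested': {'a': [6, 3]}}; shallow = {'data': [1, 9, 2, 457], 'nested': {'a': [6, 3]}}
`original['nested']['a'].append(404)` → original = {'data': [1, 9, 2, 457], 'nested': {'a': [6, 3, 404]}}; shallow = {'data': [1, 9, 2, 457], 'nested': {'a': [6, 3, 404]}}
`print(shallow['data'])` → prints [1, 9, 2, 457]
`print(shallow['nested']['a'])` → prints [6, 3, 404]
`print(deep['data'])` → prints [1, 9, 2]
`print(deep['nested']['a'])` → prints [6, 3]

Answer:
[1, 9, 2, 457]
[6, 3, 404]
[1, 9, 2]
[6, 3]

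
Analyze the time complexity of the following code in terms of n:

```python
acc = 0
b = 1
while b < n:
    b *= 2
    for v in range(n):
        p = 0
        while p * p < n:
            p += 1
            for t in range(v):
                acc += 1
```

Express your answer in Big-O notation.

Each loop level contributes: log n × n × √n × n. Multiplying the contributions gives O(n^2√n log n).

Answer: O(n^2√n log n)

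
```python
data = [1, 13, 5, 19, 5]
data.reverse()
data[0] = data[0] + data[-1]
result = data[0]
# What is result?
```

Trace:
`data = [1, 13, 5, 19, 5]` → data = [1, 13, 5, 19, 5]
`data.reverse()` → data = [5, 19, 5, 13, 1]
`data[0] = data[0] + data[-1]` → data = [6, 19, 5, 13, 1]
`result = data[0]` → result = 6
So result = 6

Answer: 6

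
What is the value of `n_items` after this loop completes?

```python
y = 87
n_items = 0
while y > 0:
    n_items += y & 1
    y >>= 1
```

Count set bits in 87 (binary: 0b1010111)
`n_items` takes the values: 0 → 1 → 2 → 3 → 4 → 5

Answer: 5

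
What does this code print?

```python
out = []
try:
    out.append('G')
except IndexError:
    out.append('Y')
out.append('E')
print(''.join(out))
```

Execution trace: 'G' (try body, no exception) → 'E' (after the try/except). Output: GE

Answer: GE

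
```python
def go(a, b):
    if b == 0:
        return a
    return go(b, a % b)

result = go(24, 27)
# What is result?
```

go(24, 27) -> go(27, 24) -> go(24, 3) -> go(3, 0) -> 3

Answer: 3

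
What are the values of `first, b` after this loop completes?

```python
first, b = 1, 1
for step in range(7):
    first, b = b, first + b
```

Fibonacci: after 7 iterations
`first, b` takes the values: (1, 1) → (1, 2) → (2, 3) → (3, 5) → (5, 8) → (8, 13) → (13, 21) → (21, 34)

Answer: 21, 34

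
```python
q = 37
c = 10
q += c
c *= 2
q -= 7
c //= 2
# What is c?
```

Trace:
`q = 37` → q = 37
`c = 10` → c = 10
`q += c` → q = 47
`c *= 2` → c = 20
`q -= 7` → q = 40
`c //= 2` → c = 10
So c = 10

Answer: 10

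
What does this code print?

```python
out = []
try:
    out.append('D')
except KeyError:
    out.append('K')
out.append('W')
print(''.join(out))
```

Execution trace: 'D' (try body, no exception) → 'W' (after the try/except). Output: DW

Answer: DW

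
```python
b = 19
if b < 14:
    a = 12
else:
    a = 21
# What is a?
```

Trace:
`b = 19` → b = 19
`if b < 14: ...` → b < 14 is False, take else branch → a = 21
So a = 21

Answer: 21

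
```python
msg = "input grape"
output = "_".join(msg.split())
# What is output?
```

Trace:
`msg = "input grape"` → msg = 'input grape'
`output = "_".join(msg.split())` → output = 'input_grape'
So output = 'input_grape'

Answer: 'input_grape'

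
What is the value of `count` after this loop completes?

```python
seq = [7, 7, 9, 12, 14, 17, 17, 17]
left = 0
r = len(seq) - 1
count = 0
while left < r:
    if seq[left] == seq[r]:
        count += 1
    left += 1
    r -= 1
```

Count matching pairs from ends
`count` takes the values: 0

Answer: 0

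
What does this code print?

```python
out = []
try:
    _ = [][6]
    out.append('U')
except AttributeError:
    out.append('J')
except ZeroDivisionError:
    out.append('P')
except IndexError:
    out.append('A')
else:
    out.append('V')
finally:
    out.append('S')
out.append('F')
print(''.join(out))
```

Execution trace: 'A' (except IndexError) → 'S' (finally) → 'F' (after the try/except). Output: ASF

Answer: ASF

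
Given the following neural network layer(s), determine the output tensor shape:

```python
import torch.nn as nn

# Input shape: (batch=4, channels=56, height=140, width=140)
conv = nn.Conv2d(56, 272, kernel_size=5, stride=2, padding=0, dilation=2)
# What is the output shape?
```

Input: (4, 56, 140, 140) -> Output: (4, 272, 66, 66)

Answer: (4, 272, 66, 66)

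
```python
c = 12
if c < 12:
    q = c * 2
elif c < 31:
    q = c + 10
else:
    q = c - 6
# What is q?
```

Trace:
`c = 12` → c = 12
`if c < 12: ...` → c < 12 is False, c < 31 is True → q = 22
So q = 22

Answer: 22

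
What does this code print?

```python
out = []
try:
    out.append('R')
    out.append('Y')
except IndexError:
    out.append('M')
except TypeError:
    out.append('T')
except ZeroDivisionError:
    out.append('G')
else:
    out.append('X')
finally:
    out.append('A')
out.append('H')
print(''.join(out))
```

Execution trace: 'R' (try body) → 'Y' (try body, no exception) → 'X' (else) → 'A' (finally) → 'H' (after the try/except). Output: RYXAH

Answer: RYXAH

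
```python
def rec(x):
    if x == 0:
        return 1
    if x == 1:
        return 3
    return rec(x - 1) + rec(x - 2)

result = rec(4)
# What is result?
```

Build up from base cases: rec(0)=1, rec(1)=3, rec(2)=4, rec(3)=7, rec(4)=11

Answer: 11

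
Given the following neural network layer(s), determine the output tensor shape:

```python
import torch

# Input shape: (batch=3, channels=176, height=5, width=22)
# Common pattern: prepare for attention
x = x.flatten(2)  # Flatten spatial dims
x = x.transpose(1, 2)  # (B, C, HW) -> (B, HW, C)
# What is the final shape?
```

Input: (3, 176, 5, 22) -> after flatten(2): (3, 176, 110) -> Output: (3, 110, 176)

Answer: (3, 110, 176)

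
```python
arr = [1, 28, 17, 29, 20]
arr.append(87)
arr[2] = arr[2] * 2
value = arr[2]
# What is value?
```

Trace:
`arr = [1, 28, 17, 29, 20]` → arr = [1, 28, 17, 29, 20]
`arr.append(87)` → arr = [1, 28, 17, 29, 20, 87]
`arr[2] = arr[2] * 2` → arr = [1, 28, 34, 29, 20, 87]
`value = arr[2]` → value = 34
So value = 34

Answer: 34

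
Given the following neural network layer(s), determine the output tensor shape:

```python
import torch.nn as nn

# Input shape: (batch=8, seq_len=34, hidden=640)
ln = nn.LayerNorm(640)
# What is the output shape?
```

Input: (8, 34, 640) -> Output: (8, 34, 640)

Answer: (8, 34, 640)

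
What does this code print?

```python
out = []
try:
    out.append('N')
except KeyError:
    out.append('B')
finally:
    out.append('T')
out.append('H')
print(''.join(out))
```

Execution trace: 'N' (try body, no exception) → 'T' (finally) → 'H' (after the try/except). Output: NTH

Answer: NTH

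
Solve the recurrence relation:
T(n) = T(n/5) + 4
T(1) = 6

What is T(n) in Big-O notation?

Each step divides n by 5 and adds 4. After log_5(n) steps we reach T(1)=6. So T(n) = 4·log_5(n) + 6 = O(log n).

Answer: O(log n)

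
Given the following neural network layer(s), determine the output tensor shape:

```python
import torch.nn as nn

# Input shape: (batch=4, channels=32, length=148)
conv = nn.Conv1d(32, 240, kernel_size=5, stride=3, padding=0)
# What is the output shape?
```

Input: (4, 32, 148) -> Output: (4, 240, 48)

Answer: (4, 240, 48)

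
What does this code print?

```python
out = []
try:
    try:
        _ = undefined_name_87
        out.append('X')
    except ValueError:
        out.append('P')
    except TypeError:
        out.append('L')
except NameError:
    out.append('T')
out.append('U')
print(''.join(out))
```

Execution trace: 'T' (outer except NameError) → 'U' (after the try/except). Output: TU

Answer: TU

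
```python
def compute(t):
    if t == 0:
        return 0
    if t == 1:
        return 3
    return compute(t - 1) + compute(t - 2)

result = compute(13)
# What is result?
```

Build up from base cases: compute(0)=0, compute(1)=3, compute(2)=3, compute(3)=6, compute(4)=9, compute(5)=15, compute(6)=24, ..., compute(13)=699

Answer: 699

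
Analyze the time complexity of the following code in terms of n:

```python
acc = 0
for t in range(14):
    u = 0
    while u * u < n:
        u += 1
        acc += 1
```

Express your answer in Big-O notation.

Each loop level contributes: 1 × √n. Multiplying the contributions gives O(√n).

Answer: O(√n)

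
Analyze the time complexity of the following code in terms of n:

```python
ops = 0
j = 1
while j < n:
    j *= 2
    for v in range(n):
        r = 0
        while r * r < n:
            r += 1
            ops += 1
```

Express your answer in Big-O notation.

Each loop level contributes: log n × n × √n. Multiplying the contributions gives O(n√n log n).

Answer: O(n√n log n)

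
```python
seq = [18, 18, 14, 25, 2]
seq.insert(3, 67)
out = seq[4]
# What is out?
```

Trace:
`seq = [18, 18, 14, 25, 2]` → seq = [18, 18, 14, 25, 2]
`seq.insert(3, 67)` → seq = [18, 18, 14, 67, 25, 2]
`out = seq[4]` → out = 25
So out = 25

Answer: 25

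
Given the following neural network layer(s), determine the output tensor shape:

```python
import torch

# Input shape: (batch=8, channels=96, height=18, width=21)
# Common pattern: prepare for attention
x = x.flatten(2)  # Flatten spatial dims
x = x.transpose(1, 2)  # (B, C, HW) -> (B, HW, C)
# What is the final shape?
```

Input: (8, 96, 18, 21) -> after flatten(2): (8, 96, 378) -> Output: (8, 378, 96)

Answer: (8, 378, 96)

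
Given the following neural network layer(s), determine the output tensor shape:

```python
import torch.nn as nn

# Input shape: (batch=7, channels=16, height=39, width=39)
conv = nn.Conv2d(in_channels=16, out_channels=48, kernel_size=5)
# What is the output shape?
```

Input: (7, 16, 39, 39) -> Output: (7, 48, 35, 35)

Answer: (7, 48, 35, 35)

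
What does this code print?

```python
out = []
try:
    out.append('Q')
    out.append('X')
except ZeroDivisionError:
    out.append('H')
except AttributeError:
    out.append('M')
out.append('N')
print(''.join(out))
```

Execution trace: 'Q' (try body) → 'X' (try body, no exception) → 'N' (after the try/except). Output: QXN

Answer: QXN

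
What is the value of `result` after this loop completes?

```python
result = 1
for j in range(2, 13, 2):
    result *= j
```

Product of even numbers 2 to 12
`result` takes the values: 1 → 2 → 8 → 48 → 384 → 3840 → 46080

Answer: 46080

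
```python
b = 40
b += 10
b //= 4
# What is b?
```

Trace:
`b = 40` → b = 40
`b += 10` → b = 50
`b //= 4` → b = 12
So b = 12

Answer: 12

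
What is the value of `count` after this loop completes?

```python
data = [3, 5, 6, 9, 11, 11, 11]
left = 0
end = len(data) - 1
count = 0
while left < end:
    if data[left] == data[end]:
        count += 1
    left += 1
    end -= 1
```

Count matching pairs from ends
`count` takes the values: 0

Answer: 0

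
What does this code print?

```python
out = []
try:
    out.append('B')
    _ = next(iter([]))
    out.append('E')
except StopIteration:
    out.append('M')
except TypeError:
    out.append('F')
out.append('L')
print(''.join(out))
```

Execution trace: 'B' (try body) → 'M' (except StopIteration) → 'L' (after the try/except). Output: BML

Answer: BML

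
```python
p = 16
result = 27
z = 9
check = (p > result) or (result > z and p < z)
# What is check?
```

Trace:
`p = 16` → p = 16
`result = 27` → result = 27
`z = 9` → z = 9
`check = (p > result) or (result > z and p < z)` → check = False
So check = False

Answer: False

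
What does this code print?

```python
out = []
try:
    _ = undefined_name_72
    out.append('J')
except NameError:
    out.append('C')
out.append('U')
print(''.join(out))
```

Execution trace: 'C' (except NameError) → 'U' (after the try/except). Output: CU

Answer: CU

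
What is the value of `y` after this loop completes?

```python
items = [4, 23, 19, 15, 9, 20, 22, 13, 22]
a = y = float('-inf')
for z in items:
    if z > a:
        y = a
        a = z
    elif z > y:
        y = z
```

Second largest (with repeats) in [4, 23, 19, 15, 9, 20, 22, 13, 22]
`y` takes the values: -inf → 4 → 19 → 20 → 22

Answer: 22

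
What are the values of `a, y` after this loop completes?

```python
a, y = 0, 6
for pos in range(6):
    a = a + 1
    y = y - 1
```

a goes 0→6, y goes 6→0
`a, y` takes the values: (0, 6) → (1, 6) → (1, 5) → (2, 5) → (2, 4) → (3, 4) → (3, 3) → (4, 3) → (4, 2) → (5, 2) → (5, 1) → (6, 1) → (6, 0)

Answer: 6, 0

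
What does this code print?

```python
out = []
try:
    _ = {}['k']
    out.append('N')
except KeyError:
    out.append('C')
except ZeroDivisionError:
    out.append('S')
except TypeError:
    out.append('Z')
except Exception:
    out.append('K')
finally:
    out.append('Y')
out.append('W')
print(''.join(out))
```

Execution trace: 'C' (except KeyError) → 'Y' (finally) → 'W' (after the try/except). Output: CYW

Answer: CYW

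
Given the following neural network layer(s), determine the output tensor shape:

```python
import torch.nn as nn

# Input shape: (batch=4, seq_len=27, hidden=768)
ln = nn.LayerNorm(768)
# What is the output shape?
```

Input: (4, 27, 768) -> Output: (4, 27, 768)

Answer: (4, 27, 768)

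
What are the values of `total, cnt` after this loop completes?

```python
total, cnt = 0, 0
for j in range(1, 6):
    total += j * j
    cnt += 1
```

Sum of squares and count
`total, cnt` takes the values: (0, 0) → (1, 0) → (1, 1) → (5, 1) → (5, 2) → (14, 2) → (14, 3) → (30, 3) → (30, 4) → (55, 4) → (55, 5)

Answer: 55, 5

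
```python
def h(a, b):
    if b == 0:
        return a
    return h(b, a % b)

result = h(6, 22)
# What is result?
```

h(6, 22) -> h(22, 6) -> h(6, 4) -> h(4, 2) -> h(2, 0) -> 2

Answer: 2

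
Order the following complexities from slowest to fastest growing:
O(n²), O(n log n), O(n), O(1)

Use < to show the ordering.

Ordered by growth rate: O(1) < O(n) < O(n log n) < O(n²)

Answer: O(1) < O(n) < O(n log n) < O(n²)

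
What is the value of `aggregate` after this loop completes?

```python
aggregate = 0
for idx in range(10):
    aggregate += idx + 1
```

Start at 0, add 1 to 10 = 55
`aggregate` takes the values: 0 → 1 → 3 → 6 → 10 → 15 → 21 → 28 → 36 → 45 → 55

Answer: 55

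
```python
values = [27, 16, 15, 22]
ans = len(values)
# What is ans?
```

Trace:
`values = [27, 16, 15, 22]` → values = [27, 16, 15, 22]
`ans = len(values)` → ans = 4
So ans = 4

Answer: 4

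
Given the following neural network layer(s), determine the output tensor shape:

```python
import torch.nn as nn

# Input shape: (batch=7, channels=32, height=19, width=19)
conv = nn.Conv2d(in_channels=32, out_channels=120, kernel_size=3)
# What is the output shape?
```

Input: (7, 32, 19, 19) -> Output: (7, 120, 17, 17)

Answer: (7, 120, 17, 17)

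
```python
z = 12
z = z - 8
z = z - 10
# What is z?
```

Trace:
`z = 12` → z = 12
`z = z - 8` → z = 4
`z = z - 10` → z = -6
So z = -6

Answer: -6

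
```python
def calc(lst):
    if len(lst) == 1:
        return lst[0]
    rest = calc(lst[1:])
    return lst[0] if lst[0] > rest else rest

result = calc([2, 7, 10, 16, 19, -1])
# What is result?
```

Recursive max over [2, 7, 10, 16, 19, -1] = 19

Answer: 19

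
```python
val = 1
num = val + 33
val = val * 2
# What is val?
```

Trace:
`val = 1` → val = 1
`num = val + 33` → num = 34
`val = val * 2` → val = 2
So val = 2

Answer: 2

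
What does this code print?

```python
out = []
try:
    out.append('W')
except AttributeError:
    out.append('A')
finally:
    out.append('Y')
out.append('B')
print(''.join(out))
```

Execution trace: 'W' (try body, no exception) → 'Y' (finally) → 'B' (after the try/except). Output: WYB

Answer: WYB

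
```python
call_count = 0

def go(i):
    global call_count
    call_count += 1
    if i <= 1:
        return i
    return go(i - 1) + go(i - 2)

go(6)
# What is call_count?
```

Calls(i) = 1 + Calls(i-1) + Calls(i-2); Calls(0)=Calls(1)=1. For i=6 this gives 25.

Answer: 25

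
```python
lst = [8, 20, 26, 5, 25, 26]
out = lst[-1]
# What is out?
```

Trace:
`lst = [8, 20, 26, 5, 25, 26]` → lst = [8, 20, 26, 5, 25, 26]
`out = lst[-1]` → out = 26
So out = 26

Answer: 26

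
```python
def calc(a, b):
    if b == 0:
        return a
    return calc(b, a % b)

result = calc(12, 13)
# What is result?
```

calc(12, 13) -> calc(13, 12) -> calc(12, 1) -> calc(1, 0) -> 1

Answer: 1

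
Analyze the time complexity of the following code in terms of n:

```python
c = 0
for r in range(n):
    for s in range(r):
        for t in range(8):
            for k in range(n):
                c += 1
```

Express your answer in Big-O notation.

Each loop level contributes: n × n × 1 × n. Multiplying the contributions gives O(n^3).

Answer: O(n^3)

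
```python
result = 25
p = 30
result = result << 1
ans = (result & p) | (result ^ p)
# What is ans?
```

Trace:
`result = 25` → result = 25
`p = 30` → p = 30
`result = result << 1` → result = 50
`ans = (result & p) | (result ^ p)` → ans = 62
So ans = 62

Answer: 62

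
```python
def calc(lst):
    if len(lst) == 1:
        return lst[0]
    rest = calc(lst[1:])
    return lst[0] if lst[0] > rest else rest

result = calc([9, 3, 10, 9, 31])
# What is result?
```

Recursive max over [9, 3, 10, 9, 31] = 31

Answer: 31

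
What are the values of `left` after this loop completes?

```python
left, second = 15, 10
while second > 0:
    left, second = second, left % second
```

GCD of 15 and 10
`left` takes the values: 15 → 10 → 5

Answer: 5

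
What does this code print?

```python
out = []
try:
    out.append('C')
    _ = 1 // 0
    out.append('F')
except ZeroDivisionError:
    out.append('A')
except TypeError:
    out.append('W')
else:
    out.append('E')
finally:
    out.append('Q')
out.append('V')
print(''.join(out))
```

Execution trace: 'C' (try body) → 'A' (except ZeroDivisionError) → 'Q' (finally) → 'V' (after the try/except). Output: CAQV

Answer: CAQV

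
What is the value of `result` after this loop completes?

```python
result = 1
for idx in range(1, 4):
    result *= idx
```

3! = 6
`result` takes the values: 1 → 2 → 6

Answer: 6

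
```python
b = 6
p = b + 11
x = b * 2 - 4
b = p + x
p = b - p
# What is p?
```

Trace:
`b = 6` → b = 6
`p = b + 11` → p = 17
`x = b * 2 - 4` → x = 8
`b = p + x` → b = 25
`p = b - p` → p = 8
So p = 8

Answer: 8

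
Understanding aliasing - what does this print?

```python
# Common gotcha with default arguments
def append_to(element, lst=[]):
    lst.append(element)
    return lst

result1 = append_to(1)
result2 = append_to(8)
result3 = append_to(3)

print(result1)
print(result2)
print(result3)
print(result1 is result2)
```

Key concept: mutable default argument gotcha.
Step by step:
`result1 = append_to(1)` → result1 = [1]
`result2 = append_to(8)` → result1 = [1, 8] (same object as result2); result2 = [1, 8] (same object as result1)
`result3 = append_to(3)` → result1 = [1, 8, 3] (same object as result2, result3); result2 = [1, 8, 3] (same object as result1, result3); result3 = [1, 8, 3] (same object as result1, result2)
`print(result1)` → prints [1, 8, 3]
`print(result2)` → prints [1, 8, 3]
`print(result3)` → prints [1, 8, 3]
`print(result1 is result2)` → prints True

Answer:
[1, 8, 3]
[1, 8, 3]
[1, 8, 3]
True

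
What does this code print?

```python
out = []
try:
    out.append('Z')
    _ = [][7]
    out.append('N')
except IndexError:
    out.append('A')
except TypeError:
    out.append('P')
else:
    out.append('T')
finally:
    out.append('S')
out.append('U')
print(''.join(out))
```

Execution trace: 'Z' (try body) → 'A' (except IndexError) → 'S' (finally) → 'U' (after the try/except). Output: ZASU

Answer: ZASU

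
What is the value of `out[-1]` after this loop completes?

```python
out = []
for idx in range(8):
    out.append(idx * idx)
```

Last element of squares 0 to 7
`out` takes the values: [] → [0] → [0, 1] → [0, 1, 4] → [0, 1, 4, 9] → [0, 1, 4, 9, 16] → [0, 1, 4, 9, 16, 25] → [0, 1, 4, 9, 16, 25, 36] → [0, 1, 4, 9, 16, 25, 36, 49]
So `out[-1]` = 49

Answer: 49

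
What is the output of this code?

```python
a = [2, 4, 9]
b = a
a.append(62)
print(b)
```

Key concept: basic list aliasing.
Step by step:
`a = [2, 4, 9]` → a = [2, 4, 9]
`b = a` → b = [2, 4, 9] (same object as a)
`a.append(62)` → a = [2, 4, 9, 62] (same object as b); b = [2, 4, 9, 62] (same object as a)
`print(b)` → prints [2, 4, 9, 62]

Answer: [2, 4, 9, 62]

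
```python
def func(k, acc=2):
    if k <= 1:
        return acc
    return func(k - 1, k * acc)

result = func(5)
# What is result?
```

Accumulator trace (n, acc): (5, 2) -> (4, 10) -> (3, 40) -> (2, 120) -> (1, 240) -> return 240

Answer: 240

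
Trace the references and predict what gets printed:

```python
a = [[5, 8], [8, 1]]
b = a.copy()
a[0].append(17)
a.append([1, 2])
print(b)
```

Key concept: shallow copy with nested lists.
Step by step:
`a = [[5, 8], [8, 1]]` → a = [[5, 8], [8, 1]]
`b = a.copy()` → b = [[5, 8], [8, 1]]
`a[0].append(17)` → a = [[5, 8, 17], [8, 1]]; b = [[5, 8, 17], [8, 1]]
`a.append([1, 2])` → a = [[5, 8, 17], [8, 1], [1, 2]]
`print(b)` → prints [[5, 8, 17], [8, 1]]

Answer: [[5, 8, 17], [8, 1]]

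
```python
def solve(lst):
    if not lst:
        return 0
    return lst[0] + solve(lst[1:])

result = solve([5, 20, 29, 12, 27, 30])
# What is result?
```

5 + 20 + 29 + 12 + 27 + 30 + 0 = 123

Answer: 123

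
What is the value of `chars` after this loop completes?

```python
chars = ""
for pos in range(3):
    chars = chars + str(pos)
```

Concatenate digits 0 to 2
`chars` takes the values: "" → "0" → "01" → "012"

Answer: "012"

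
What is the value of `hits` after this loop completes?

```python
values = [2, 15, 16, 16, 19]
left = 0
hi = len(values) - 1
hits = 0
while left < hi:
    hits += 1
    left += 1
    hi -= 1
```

Iterations until pointers meet (list length 5)
`hits` takes the values: 0 → 1 → 2

Answer: 2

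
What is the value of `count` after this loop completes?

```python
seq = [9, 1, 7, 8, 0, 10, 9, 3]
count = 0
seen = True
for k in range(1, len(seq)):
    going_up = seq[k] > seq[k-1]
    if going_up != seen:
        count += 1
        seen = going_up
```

Count direction changes in [9, 1, 7, 8, 0, 10, 9, 3]
`count` takes the values: 0 → 1 → 2 → 3 → 4 → 5

Answer: 5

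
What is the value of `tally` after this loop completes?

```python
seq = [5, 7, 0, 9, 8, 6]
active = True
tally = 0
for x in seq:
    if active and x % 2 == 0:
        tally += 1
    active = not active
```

Count even values at even positions
`tally` takes the values: 0 → 1 → 2

Answer: 2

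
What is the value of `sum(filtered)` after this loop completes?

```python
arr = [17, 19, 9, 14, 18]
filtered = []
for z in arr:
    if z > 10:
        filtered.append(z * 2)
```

Sum of doubled values > 10
`filtered` takes the values: [] → [34] → [34, 38] → [34, 38, 28] → [34, 38, 28, 36]
So `sum(filtered)` = 136

Answer: 136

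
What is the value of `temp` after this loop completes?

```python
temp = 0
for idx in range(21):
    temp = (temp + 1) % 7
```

Increment mod 7, 21 times = 0
`temp` takes the values: 0 → 1 → 2 → 3 → 4 → 5 → 6 → 0 → 1 → 2 → 3 → 4 → 5 → 6 → 0 → 1 → 2 → 3 → 4 → 5 → 6 → 0

Answer: 0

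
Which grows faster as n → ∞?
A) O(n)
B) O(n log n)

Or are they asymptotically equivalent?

O(n) vs O(n log n): Higher order terms dominate.

Answer: B) O(n log n) grows faster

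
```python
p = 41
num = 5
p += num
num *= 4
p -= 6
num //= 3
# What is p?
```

Trace:
`p = 41` → p = 41
`num = 5` → num = 5
`p += num` → p = 46
`num *= 4` → num = 20
`p -= 6` → p = 40
`num //= 3` → num = 6
So p = 40

Answer: 40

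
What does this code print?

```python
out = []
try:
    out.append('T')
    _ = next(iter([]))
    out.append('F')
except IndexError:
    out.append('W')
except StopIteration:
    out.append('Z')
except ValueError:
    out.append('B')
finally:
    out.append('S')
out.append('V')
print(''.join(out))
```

Execution trace: 'T' (try body) → 'Z' (except StopIteration) → 'S' (finally) → 'V' (after the try/except). Output: TZSV

Answer: TZSV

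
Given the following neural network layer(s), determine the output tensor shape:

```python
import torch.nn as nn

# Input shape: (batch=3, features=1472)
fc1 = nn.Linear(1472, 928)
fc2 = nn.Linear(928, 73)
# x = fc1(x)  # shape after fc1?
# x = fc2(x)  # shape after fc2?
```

Input: (3, 1472) -> after fc1: (3, 928) -> Output: (3, 73)

Answer: (3, 73)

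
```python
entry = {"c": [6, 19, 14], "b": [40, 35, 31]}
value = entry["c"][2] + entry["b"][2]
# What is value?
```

Trace:
`entry = {"c": [6, 19, 14], "b": [40, 35, 31]}` → entry = {'c': [6, 19, 14], 'b': [40, 35, 31]}
`value = entry["c"][2] + entry["b"][2]` → value = 45
So value = 45

Answer: 45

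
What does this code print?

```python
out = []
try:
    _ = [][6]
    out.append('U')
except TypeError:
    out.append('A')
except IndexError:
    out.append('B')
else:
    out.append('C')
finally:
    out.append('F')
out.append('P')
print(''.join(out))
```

Execution trace: 'B' (except IndexError) → 'F' (finally) → 'P' (after the try/except). Output: BFP

Answer: BFP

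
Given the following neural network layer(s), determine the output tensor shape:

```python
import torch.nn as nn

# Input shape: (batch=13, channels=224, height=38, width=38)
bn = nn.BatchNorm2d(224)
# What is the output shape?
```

Input: (13, 224, 38, 38) -> Output: (13, 224, 38, 38)

Answer: (13, 224, 38, 38)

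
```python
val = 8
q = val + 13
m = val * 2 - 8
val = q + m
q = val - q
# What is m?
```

Trace:
`val = 8` → val = 8
`q = val + 13` → q = 21
`m = val * 2 - 8` → m = 8
`val = q + m` → val = 29
`q = val - q` → q = 8
So m = 8

Answer: 8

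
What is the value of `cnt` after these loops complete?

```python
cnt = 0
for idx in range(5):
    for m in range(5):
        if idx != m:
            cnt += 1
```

5² - 5 (exclude diagonal)
`cnt` takes the values: 0 → 1 → 2 → 3 → 4 → 5 → 6 → 7 → 8 → 9 → 10 → 11 → 12 → 13 → 14 → 15 → 16 → 17 → 18 → 19 → 20

Answer: 20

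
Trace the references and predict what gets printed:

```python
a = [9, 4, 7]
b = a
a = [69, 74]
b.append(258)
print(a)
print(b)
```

Key concept: rebinding vs mutation: a is rebound to a new list, b still points at the original.
Step by step:
`a = [9, 4, 7]` → a = [9, 4, 7]
`b = a` → b = [9, 4, 7] (same object as a)
`a = [69, 74]` → a = [69, 74]
`b.append(258)` → b = [9, 4, 7, 258]
`print(a)` → prints [69, 74]
`print(b)` → prints [9, 4, 7, 258]

Answer:
[69, 74]
[9, 4, 7, 258]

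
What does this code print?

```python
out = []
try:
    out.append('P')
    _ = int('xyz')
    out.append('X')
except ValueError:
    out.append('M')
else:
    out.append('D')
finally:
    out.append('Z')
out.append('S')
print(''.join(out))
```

Execution trace: 'P' (try body) → 'M' (except ValueError) → 'Z' (finally) → 'S' (after the try/except). Output: PMZS

Answer: PMZS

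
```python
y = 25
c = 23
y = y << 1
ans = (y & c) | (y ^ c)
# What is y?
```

Trace:
`y = 25` → y = 25
`c = 23` → c = 23
`y = y << 1` → y = 50
`ans = (y & c) | (y ^ c)` → ans = 55
So y = 50

Answer: 50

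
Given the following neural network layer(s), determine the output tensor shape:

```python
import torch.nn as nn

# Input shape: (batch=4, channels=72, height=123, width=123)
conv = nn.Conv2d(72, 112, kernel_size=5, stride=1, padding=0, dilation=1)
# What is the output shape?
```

Input: (4, 72, 123, 123) -> Output: (4, 112, 119, 119)

Answer: (4, 112, 119, 119)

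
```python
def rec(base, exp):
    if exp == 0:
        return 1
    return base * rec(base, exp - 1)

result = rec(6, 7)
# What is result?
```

rec(6, 7) = 6 * 6 * 6 * 6 * 6 * 6 * 6 = 279936

Answer: 279936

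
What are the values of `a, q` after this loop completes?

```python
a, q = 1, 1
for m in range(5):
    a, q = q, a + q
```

Fibonacci: after 5 iterations
`a, q` takes the values: (1, 1) → (1, 2) → (2, 3) → (3, 5) → (5, 8) → (8, 13)

Answer: 8, 13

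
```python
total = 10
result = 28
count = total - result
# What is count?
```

Trace:
`total = 10` → total = 10
`result = 28` → result = 28
`count = total - result` → count = -18
So count = -18

Answer: -18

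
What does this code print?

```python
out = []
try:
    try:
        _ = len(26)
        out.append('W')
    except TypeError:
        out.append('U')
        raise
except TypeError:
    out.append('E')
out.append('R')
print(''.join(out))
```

Execution trace: 'U' (inner except TypeError) → 'E' (outer except TypeError) → 'R' (after the try/except). Output: UER

Answer: UER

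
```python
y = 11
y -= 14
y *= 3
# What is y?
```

Trace:
`y = 11` → y = 11
`y -= 14` → y = -3
`y *= 3` → y = -9
So y = -9

Answer: -9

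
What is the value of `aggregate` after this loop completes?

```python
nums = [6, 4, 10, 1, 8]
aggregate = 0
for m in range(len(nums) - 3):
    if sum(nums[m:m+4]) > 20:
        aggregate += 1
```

Count windows with sum > 20
`aggregate` takes the values: 0 → 1 → 2

Answer: 2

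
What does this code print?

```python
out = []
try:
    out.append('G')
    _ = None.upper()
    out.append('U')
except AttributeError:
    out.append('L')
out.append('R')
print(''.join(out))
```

Execution trace: 'G' (try body) → 'L' (except AttributeError) → 'R' (after the try/except). Output: GLR

Answer: GLR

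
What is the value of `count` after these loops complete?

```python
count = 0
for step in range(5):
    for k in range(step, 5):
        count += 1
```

Upper triangle: 5 + 4 + ... + 1
`count` takes the values: 0 → 1 → 2 → 3 → 4 → 5 → 6 → 7 → 8 → 9 → 10 → 11 → 12 → 13 → 14 → 15

Answer: 15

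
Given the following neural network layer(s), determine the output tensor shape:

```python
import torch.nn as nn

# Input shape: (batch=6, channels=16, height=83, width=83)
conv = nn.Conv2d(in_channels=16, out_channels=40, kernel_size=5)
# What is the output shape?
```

Input: (6, 16, 83, 83) -> Output: (6, 40, 79, 79)

Answer: (6, 40, 79, 79)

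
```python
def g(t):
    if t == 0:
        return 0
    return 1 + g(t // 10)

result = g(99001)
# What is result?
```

Count of digits of 99001: 5

Answer: 5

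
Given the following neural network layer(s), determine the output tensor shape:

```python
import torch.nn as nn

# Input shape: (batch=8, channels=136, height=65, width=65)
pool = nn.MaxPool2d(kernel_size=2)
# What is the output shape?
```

Input: (8, 136, 65, 65) -> Output: (8, 136, 32, 32)

Answer: (8, 136, 32, 32)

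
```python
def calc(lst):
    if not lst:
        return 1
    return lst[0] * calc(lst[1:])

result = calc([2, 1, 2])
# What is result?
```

Product over [2, 1, 2] = 2 * 1 * 2 = 4

Answer: 4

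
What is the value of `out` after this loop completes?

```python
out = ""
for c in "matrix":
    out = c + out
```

Reverse 'matrix'
`out` takes the values: "" → "m" → "am" → "tam" → "rtam" → "irtam" → "xirtam"

Answer: "xirtam"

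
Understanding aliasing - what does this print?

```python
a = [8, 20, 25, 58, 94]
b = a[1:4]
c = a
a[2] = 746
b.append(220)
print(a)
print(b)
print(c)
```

Key concept: slice vs alias.
Step by step:
`a = [8, 20, 25, 58, 94]` → a = [8, 20, 25, 58, 94]
`b = a[1:4]` → b = [20, 25, 58]
`c = a` → c = [8, 20, 25, 58, 94] (same object as a)
`a[2] = 746` → a = [8, 20, 746, 58, 94] (same object as c); c = [8, 20, 746, 58, 94] (same object as a)
`b.append(220)` → b = [20, 25, 58, 220]
`print(a)` → prints [8, 20, 746, 58, 94]
`print(b)` → prints [20, 25, 58, 220]
`print(c)` → prints [8, 20, 746, 58, 94]

Answer:
[8, 20, 746, 58, 94]
[20, 25, 58, 220]
[8, 20, 746, 58, 94]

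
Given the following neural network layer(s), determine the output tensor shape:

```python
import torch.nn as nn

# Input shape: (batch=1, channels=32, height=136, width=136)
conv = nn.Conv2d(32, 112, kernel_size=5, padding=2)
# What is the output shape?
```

Input: (1, 32, 136, 136) -> Output: (1, 112, 136, 136)

Answer: (1, 112, 136, 136)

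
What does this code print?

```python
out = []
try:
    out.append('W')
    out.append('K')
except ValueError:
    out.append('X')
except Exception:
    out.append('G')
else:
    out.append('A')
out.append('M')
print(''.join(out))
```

Execution trace: 'W' (try body) → 'K' (try body, no exception) → 'A' (else) → 'M' (after the try/except). Output: WKAM

Answer: WKAM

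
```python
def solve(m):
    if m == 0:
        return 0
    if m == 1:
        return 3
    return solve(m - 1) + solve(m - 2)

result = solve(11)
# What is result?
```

Build up from base cases: solve(0)=0, solve(1)=3, solve(2)=3, solve(3)=6, solve(4)=9, solve(5)=15, solve(6)=24, ..., solve(11)=267

Answer: 267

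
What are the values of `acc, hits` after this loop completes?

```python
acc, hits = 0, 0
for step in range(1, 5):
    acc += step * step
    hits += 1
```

Sum of squares and count
`acc, hits` takes the values: (0, 0) → (1, 0) → (1, 1) → (5, 1) → (5, 2) → (14, 2) → (14, 3) → (30, 3) → (30, 4)

Answer: 30, 4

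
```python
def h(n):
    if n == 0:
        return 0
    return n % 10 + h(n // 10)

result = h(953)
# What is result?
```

Sum of digits of 953: 3 + 5 + 9 = 17

Answer: 17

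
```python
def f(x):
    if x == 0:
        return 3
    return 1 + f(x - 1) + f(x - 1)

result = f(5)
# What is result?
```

f(x) = 1 + 2·f(x-1), f(0)=3. Closed form: (3+1)·2^5 - 1 = 127.

Answer: 127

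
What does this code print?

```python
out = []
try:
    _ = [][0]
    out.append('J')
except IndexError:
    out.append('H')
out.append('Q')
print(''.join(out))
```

Execution trace: 'H' (except IndexError) → 'Q' (after the try/except). Output: HQ

Answer: HQ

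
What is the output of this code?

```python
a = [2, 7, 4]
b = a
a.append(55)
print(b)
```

Key concept: basic list aliasing.
Step by step:
`a = [2, 7, 4]` → a = [2, 7, 4]
`b = a` → b = [2, 7, 4] (same object as a)
`a.append(55)` → a = [2, 7, 4, 55] (same object as b); b = [2, 7, 4, 55] (same object as a)
`print(b)` → prints [2, 7, 4, 55]

Answer: [2, 7, 4, 55]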